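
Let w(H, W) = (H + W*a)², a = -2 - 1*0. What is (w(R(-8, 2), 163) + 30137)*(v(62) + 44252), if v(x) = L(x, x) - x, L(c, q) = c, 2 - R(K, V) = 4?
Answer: 6094429692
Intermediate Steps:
R(K, V) = -2 (R(K, V) = 2 - 1*4 = 2 - 4 = -2)
a = -2 (a = -2 + 0 = -2)
v(x) = 0 (v(x) = x - x = 0)
w(H, W) = (H - 2*W)² (w(H, W) = (H + W*(-2))² = (H - 2*W)²)
(w(R(-8, 2), 163) + 30137)*(v(62) + 44252) = ((-2 - 2*163)² + 30137)*(0 + 44252) = ((-2 - 326)² + 30137)*44252 = ((-328)² + 30137)*44252 = (107584 + 30137)*44252 = 137721*44252 = 6094429692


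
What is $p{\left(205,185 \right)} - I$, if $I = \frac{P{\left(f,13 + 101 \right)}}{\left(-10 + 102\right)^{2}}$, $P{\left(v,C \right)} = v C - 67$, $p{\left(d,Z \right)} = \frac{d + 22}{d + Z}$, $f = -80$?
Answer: $\frac{2752129}{1650480} \approx 1.6675$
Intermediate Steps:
$p{\left(d,Z \right)} = \frac{22 + d}{Z + d}$
$P{\left(v,C \right)} = -67 + C v$ ($P{\left(v,C \right)} = C v - 67 = -67 + C v$)
$I = - \frac{9187}{8464}$ ($I = \frac{-67 + \left(13 + 101\right) \left(-80\right)}{\left(-10 + 102\right)^{2}} = \frac{-67 + 114 \left(-80\right)}{92^{2}} = \frac{-67 - 9120}{8464} = \left(-9187\right) \frac{1}{8464} = - \frac{9187}{8464} \approx -1.0854$)
$p{\left(205,185 \right)} - I = \frac{22 + 205}{185 + 205} - - \frac{9187}{8464} = \frac{1}{390} \cdot 227 + \frac{9187}{8464} = \frac{227}{390} + \frac{9187}{8464} = \frac{2752129}{1650480}$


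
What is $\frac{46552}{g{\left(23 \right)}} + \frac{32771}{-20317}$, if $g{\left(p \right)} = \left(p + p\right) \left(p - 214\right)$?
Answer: $- \frac{26820065}{3880547} \approx -6.9114$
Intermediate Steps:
$g{\left(p \right)} = 2 p \left(-214 + p\right)$
$\frac{46552}{g{\left(23 \right)}} + \frac{32771}{-20317} = \frac{46552}{2 \cdot 23 \left(-214 + 23\right)} + \frac{32771}{-20317} = \frac{46552}{2 \cdot 23 \left(-191\right)} + 32771 \left(- \frac{1}{20317}\right) = \frac{46552}{-8786} - \frac{32771}{20317} = 46552 \left(- \frac{1}{8786}\right) - \frac{32771}{20317} = - \frac{1012}{191} - \frac{32771}{20317} = - \frac{26820065}{3880547}$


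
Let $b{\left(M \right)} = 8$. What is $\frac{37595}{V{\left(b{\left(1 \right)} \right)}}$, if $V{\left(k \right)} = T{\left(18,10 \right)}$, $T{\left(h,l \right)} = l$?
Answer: $\frac{7519}{2} \approx 3759.5$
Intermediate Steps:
$V{\left(k \right)} = 10$
$\frac{37595}{V{\left(b{\left(1 \right)} \right)}} = \frac{37595}{10} = 37595 \cdot \frac{1}{10} = \frac{7519}{2}$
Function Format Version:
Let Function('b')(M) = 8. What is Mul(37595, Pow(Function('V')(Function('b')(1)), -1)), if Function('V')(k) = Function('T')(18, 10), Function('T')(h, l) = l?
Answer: Rational(7519, 2) ≈ 3759.5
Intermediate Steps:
Function('V')(k) = 10
Mul(37595, Pow(Function('V')(Function('b')(1)), -1)) = Mul(37595, Pow(10, -1)) = Mul(37595, Rational(1, 10)) = Rational(7519, 2)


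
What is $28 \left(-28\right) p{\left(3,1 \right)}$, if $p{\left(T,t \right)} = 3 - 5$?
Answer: $1568$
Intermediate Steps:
$p{\left(T,t \right)} = -2$ ($p{\left(T,t \right)} = 3 - 5 = -2$)
$28 \left(-28\right) p{\left(3,1 \right)} = 28 \left(-28\right) \left(-2\right) = \left(-784\right) \left(-2\right) = 1568$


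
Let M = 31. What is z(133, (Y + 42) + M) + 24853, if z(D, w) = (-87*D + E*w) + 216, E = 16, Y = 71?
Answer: 15802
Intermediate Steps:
z(D, w) = 216 - 87*D + 16*w (z(D, w) = (-87*D + 16*w) + 216 = 216 - 87*D + 16*w)
z(133, (Y + 42) + M) + 24853 = (216 - 87*133 + 16*((71 + 42) + 31)) + 24853 = (216 - 11571 + 16*(113 + 31)) + 24853 = (216 - 11571 + 16*144) + 24853 = (216 - 11571 + 2304) + 24853 = -9051 + 24853 = 15802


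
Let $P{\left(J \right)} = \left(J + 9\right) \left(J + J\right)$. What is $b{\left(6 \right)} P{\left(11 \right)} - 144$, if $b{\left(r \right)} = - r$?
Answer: $-2784$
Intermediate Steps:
$P{\left(J \right)} = 2 J \left(9 + J\right)$ ($P{\left(J \right)} = \left(9 + J\right) 2 J = 2 J \left(9 + J\right)$)
$b{\left(6 \right)} P{\left(11 \right)} - 144 = \left(-1\right) 6 \cdot 2 \cdot 11 \left(9 + 11\right) - 144 = - 6 \cdot 2 \cdot 11 \cdot 20 - 144 = \left(-6\right) 440 - 144 = -2640 - 144 = -2784$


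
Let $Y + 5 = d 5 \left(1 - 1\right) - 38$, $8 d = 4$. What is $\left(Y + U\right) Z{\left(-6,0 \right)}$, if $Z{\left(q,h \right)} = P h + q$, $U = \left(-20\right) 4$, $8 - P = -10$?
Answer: $738$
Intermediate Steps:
$P = 18$ ($P = 8 - -10 = 8 + 10 = 18$)
$U = -80$
$d = \frac{1}{2}$ ($d = \frac{1}{8} \cdot 4 = \frac{1}{2} \approx 0.5$)
$Z{\left(q,h \right)} = q + 18 h$ ($Z{\left(q,h \right)} = 18 h + q = q + 18 h$)
$Y = -43$ ($Y = -5 - \left(38 - \frac{5 \left(1 - 1\right)}{2}\right) = -5 - \left(38 - \frac{5 \cdot 0}{2}\right) = -5 + \left(\frac{1}{2} \cdot 0 - 38\right) = -5 + \left(0 - 38\right) = -5 - 38 = -43$)
$\left(Y + U\right) Z{\left(-6,0 \right)} = \left(-43 - 80\right) \left(-6 + 18 \cdot 0\right) = - 123 \left(-6 + 0\right) = \left(-123\right) \left(-6\right) = 738$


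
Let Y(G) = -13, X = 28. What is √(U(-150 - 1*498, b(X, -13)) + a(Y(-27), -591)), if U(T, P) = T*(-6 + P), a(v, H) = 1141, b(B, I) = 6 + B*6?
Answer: I*√107723 ≈ 328.21*I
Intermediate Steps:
b(B, I) = 6 + 6*B
√(U(-150 - 1*498, b(X, -13)) + a(Y(-27), -591)) = √((-150 - 1*498)*(-6 + (6 + 6*28)) + 1141) = √((-150 - 498)*(-6 + (6 + 168)) + 1141) = √(-648*(-6 + 174) + 1141) = √(-648*168 + 1141) = √(-108864 + 1141) = √(-107723) = I*√107723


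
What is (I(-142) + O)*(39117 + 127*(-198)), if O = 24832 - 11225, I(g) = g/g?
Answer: 190117368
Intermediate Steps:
I(g) = 1
O = 13607
(I(-142) + O)*(39117 + 127*(-198)) = (1 + 13607)*(39117 + 127*(-198)) = 13608*(39117 - 25146) = 13608*13971 = 190117368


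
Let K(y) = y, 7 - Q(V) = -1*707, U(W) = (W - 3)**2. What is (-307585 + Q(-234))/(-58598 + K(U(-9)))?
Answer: 306871/58454 ≈ 5.2498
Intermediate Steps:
U(W) = (-3 + W)**2
Q(V) = 714 (Q(V) = 7 - (-1)*707 = 7 - 1*(-707) = 7 + 707 = 714)
(-307585 + Q(-234))/(-58598 + K(U(-9))) = (-307585 + 714)/(-58598 + (-3 - 9)**2) = -306871/(-58598 + (-12)**2) = -306871/(-58598 + 144) = -306871/(-58454) = -306871*(-1/58454) = 306871/58454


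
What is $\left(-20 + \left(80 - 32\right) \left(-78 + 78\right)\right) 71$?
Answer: $-1420$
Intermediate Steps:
$\left(-20 + \left(80 - 32\right) \left(-78 + 78\right)\right) 71 = \left(-20 + 48 \cdot 0\right) 71 = \left(-20 + 0\right) 71 = \left(-20\right) 71 = -1420$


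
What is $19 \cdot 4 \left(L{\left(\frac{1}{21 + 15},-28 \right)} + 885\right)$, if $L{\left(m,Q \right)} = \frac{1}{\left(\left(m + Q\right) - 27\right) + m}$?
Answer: $\frac{66518772}{989} \approx 67259.0$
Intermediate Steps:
$L{\left(m,Q \right)} = \frac{1}{-27 + Q + 2 m}$ ($L{\left(m,Q \right)} = \frac{1}{\left(\left(Q + m\right) - 27\right) + m} = \frac{1}{\left(-27 + Q + m\right) + m} = \frac{1}{-27 + Q + 2 m}$)
$19 \cdot 4 \left(L{\left(\frac{1}{21 + 15},-28 \right)} + 885\right) = 19 \cdot 4 \left(\frac{1}{-27 - 28 + \frac{2}{21 + 15}} + 885\right) = 76 \left(\frac{1}{-27 - 28 + \frac{2}{36}} + 885\right) = 76 \left(\frac{1}{-27 - 28 + 2 \cdot \frac{1}{36}} + 885\right) = 76 \left(\frac{1}{-27 - 28 + \frac{1}{18}} + 885\right) = 76 \left(\frac{1}{- \frac{989}{18}} + 885\right) = 76 \left(- \frac{18}{989} + 885\right) = 76 \cdot \frac{875247}{989} = \frac{66518772}{989}$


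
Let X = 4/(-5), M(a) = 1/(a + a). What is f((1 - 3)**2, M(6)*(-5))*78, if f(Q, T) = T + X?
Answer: -949/10 ≈ -94.900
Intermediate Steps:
M(a) = 1/(2*a)
X = -4/5 (X = 4*(-1/5) = -4/5 ≈ -0.80000)
f(Q, T) = -4/5 + T (f(Q, T) = T - 4/5 = -4/5 + T)
f((1 - 3)**2, M(6)*(-5))*78 = (-4/5 + ((1/2)/6)*(-5))*78 = (-4/5 + ((1/2)*(1/6))*(-5))*78 = (-4/5 + (1/12)*(-5))*78 = (-4/5 - 5/12)*78 = -73/60*78 = -949/10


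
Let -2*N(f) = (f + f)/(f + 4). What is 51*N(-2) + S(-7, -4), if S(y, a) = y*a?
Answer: 79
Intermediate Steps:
N(f) = -f/(4 + f) (N(f) = -(f + f)/(2*(f + 4)) = -2*f/(2*(4 + f)) = -f/(4 + f))
S(y, a) = a*y
51*N(-2) + S(-7, -4) = 51*(-1*(-2)/(4 - 2)) - 4*(-7) = 51*(-1*(-2)/2) + 28 = 51*(-1*(-2)*½) + 28 = 51*1 + 28 = 51 + 28 = 79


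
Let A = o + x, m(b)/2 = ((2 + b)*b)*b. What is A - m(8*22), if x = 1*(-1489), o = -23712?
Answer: -11052657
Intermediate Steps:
x = -1489
m(b) = 2*b**2*(2 + b) (m(b) = 2*(((2 + b)*b)*b) = 2*((b*(2 + b))*b) = 2*(b**2*(2 + b)) = 2*b**2*(2 + b))
A = -25201 (A = -23712 - 1489 = -25201)
A - m(8*22) = -25201 - 2*(8*22)**2*(2 + 8*22) = -25201 - 2*176**2*(2 + 176) = -25201 - 2*30976*178 = -25201 - 1*11027456 = -25201 - 11027456 = -11052657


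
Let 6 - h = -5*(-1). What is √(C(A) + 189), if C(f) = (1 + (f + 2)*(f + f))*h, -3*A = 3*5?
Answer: 2*√55 ≈ 14.832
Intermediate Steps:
A = -5 ≈ -5.0000
h = 1 (h = 6 - (-5)*(-1) = 6 - 1*5 = 6 - 5 = 1)
C(f) = 1 + 2*f*(2 + f) (C(f) = (1 + (f + 2)*(f + f))*1 = (1 + (2 + f)*(2*f))*1 = (1 + 2*f*(2 + f))*1 = 1 + 2*f*(2 + f))
√(C(A) + 189) = √((1 + 2*(-5)² + 4*(-5)) + 189) = √((1 + 2*25 - 20) + 189) = √((1 + 50 - 20) + 189) = √(31 + 189) = √220 = 2*√55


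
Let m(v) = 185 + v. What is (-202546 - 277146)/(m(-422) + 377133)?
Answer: -119923/94224 ≈ -1.2727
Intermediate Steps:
(-202546 - 277146)/(m(-422) + 377133) = (-202546 - 277146)/((185 - 422) + 377133) = -479692/(-237 + 377133) = -479692/376896 = -479692*1/376896 = -119923/94224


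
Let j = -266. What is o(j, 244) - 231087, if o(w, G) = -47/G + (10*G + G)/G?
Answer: -56382591/244 ≈ -2.3108e+5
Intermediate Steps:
o(w, G) = 11 - 47/G (o(w, G) = -47/G + (11*G)/G = -47/G + 11 = 11 - 47/G)
o(j, 244) - 231087 = (11 - 47/244) - 231087 = 2637/244 - 231087 = -56382591/244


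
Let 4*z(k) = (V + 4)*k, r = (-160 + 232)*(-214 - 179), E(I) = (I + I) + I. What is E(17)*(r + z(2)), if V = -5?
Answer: -2886243/2 ≈ -1.4431e+6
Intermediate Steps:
E(I) = 3*I (E(I) = 2*I + I = 3*I)
r = -28296 (r = 72*(-393) = -28296)
z(k) = -k/4 (z(k) = ((-5 + 4)*k)/4 = (-k)/4 = -k/4)
E(17)*(r + z(2)) = (3*17)*(-28296 - ¼*2) = 51*(-28296 - ½) = 51*(-56593/2) = -2886243/2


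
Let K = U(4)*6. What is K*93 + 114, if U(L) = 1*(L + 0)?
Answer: 2346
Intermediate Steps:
U(L) = L (U(L) = 1*L = L)
K = 24 (K = 4*6 = 24)
K*93 + 114 = 24*93 + 114 = 2232 + 114 = 2346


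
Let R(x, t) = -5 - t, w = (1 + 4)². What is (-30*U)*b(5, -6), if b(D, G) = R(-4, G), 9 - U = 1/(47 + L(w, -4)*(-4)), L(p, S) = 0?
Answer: -12660/47 ≈ -269.36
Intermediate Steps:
w = 25 (w = 5² = 25)
U = 422/47 (U = 9 - 1/(47 + 0*(-4)) = 9 - 1/(47 + 0) = 9 - 1/47 = 422/47 ≈ 8.9787)
b(D, G) = -5 - G
(-30*U)*b(5, -6) = (-30*422/47)*(-5 - 1*(-6)) = -12660*(-5 + 6)/47 = -12660/47*1 = -12660/47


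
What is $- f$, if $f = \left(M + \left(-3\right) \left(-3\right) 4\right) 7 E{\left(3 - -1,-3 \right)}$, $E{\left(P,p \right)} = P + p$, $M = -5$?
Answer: $-217$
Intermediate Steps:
$f = 217$ ($f = \left(-5 + \left(-3\right) \left(-3\right) 4\right) 7 \left(\left(3 - -1\right) - 3\right) = \left(-5 + 9 \cdot 4\right) 7 \left(\left(3 + 1\right) - 3\right) = \left(-5 + 36\right) 7 \left(4 - 3\right) = 31 \cdot 7 \cdot 1 = 217 \cdot 1 = 217$)
$- f = \left(-1\right) 217 = -217$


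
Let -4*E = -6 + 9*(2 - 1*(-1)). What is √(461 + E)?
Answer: √1823/2 ≈ 21.348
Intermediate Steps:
E = -21/4 (E = -(-6 + 9*(2 - 1*(-1)))/4 = -(-6 + 9*(2 + 1))/4 = -(-6 + 9*3)/4 = -(-6 + 27)/4 = -¼*21 = -21/4 ≈ -5.2500)
√(461 + E) = √(461 - 21/4) = √(1823/4) = √1823/2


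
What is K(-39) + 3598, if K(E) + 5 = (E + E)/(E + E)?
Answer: 3594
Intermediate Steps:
K(E) = -4 (K(E) = -5 + (E + E)/(E + E) = -5 + (2*E)/((2*E)) = -5 + (2*E)*(1/(2*E)) = -5 + 1 = -4)
K(-39) + 3598 = -4 + 3598 = 3594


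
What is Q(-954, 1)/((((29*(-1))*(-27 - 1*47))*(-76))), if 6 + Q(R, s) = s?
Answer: 5/163096 ≈ 3.0657e-5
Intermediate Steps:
Q(R, s) = -6 + s
Q(-954, 1)/((((29*(-1))*(-27 - 1*47))*(-76))) = (-6 + 1)/((((29*(-1))*(-27 - 1*47))*(-76))) = -5*1/(2204*(-27 - 47)) = -5/(-29*(-74)*(-76)) = -5/(2146*(-76)) = -5/(-163096) = -5*(-1/163096) = 5/163096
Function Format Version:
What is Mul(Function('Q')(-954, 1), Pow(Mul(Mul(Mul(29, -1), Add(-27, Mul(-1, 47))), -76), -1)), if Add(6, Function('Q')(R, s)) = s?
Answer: Rational(5, 163096) ≈ 3.0657e-5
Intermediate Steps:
Function('Q')(R, s) = Add(-6, s)
Mul(Function('Q')(-954, 1), Pow(Mul(Mul(Mul(29, -1), Add(-27, Mul(-1, 47))), -76), -1)) = Mul(Add(-6, 1), Pow(Mul(Mul(Mul(29, -1), Add(-27, Mul(-1, 47))), -76), -1)) = Mul(-5, Pow(Mul(Mul(-29, Add(-27, -47)), -76), -1)) = Mul(-5, Pow(Mul(Mul(-29, -74), -76), -1)) = Mul(-5, Pow(Mul(2146, -76), -1)) = Mul(-5, Pow(-163096, -1)) = Mul(-5, Rational(-1, 163096)) = Rational(5, 163096)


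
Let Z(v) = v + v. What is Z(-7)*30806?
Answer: -431284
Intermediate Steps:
Z(v) = 2*v
Z(-7)*30806 = (2*(-7))*30806 = -14*30806 = -431284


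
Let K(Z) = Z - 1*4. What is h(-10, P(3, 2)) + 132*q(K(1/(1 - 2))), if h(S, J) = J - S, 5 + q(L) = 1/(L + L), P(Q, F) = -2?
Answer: -3326/5 ≈ -665.20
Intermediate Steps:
K(Z) = -4 + Z (K(Z) = Z - 4 = -4 + Z)
q(L) = -5 + 1/(2*L) (q(L) = -5 + 1/(L + L) = -5 + 1/(2*L))
h(-10, P(3, 2)) + 132*q(K(1/(1 - 2))) = (-2 - 1*(-10)) + 132*(-5 + 1/(2*(-4 + 1/(1 - 2)))) = (-2 + 10) + 132*(-5 + 1/(2*(-4 + 1/(-1)))) = 8 + 132*(-5 + 1/(2*(-4 - 1))) = 8 + 132*(-5 + (½)/(-5)) = 8 + 132*(-5 + (½)*(-⅕)) = 8 + 132*(-5 - ⅒) = 8 + 132*(-51/10) = 8 - 3366/5 = -3326/5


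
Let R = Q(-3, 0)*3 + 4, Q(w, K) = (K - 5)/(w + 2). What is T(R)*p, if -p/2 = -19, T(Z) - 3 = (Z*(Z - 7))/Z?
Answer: 570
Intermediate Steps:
Q(w, K) = (-5 + K)/(2 + w)
R = 19 (R = ((-5 + 0)/(2 - 3))*3 + 4 = (-5/(-1))*3 + 4 = -1*(-5)*3 + 4 = 5*3 + 4 = 15 + 4 = 19)
T(Z) = -4 + Z (T(Z) = 3 + (Z*(Z - 7))/Z = 3 + (Z*(-7 + Z))/Z = 3 + (-7 + Z) = -4 + Z)
p = 38 (p = -2*(-19) = 38)
T(R)*p = (-4 + 19)*38 = 15*38 = 570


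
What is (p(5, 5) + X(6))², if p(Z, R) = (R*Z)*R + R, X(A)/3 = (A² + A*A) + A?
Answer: 132496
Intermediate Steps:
X(A) = 3*A + 6*A² (X(A) = 3*((A² + A*A) + A) = 3*((A² + A²) + A) = 3*(2*A² + A) = 3*(A + 2*A²) = 3*A + 6*A²)
p(Z, R) = R + Z*R² (p(Z, R) = Z*R² + R = R + Z*R²)
(p(5, 5) + X(6))² = (5*(1 + 5*5) + 3*6*(1 + 2*6))² = (5*(1 + 25) + 3*6*(1 + 12))² = (5*26 + 3*6*13)² = (130 + 234)² = 364² = 132496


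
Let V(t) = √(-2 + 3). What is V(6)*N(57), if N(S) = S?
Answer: 57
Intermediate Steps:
V(t) = 1 (V(t) = √1 = 1)
V(6)*N(57) = 1*57 = 57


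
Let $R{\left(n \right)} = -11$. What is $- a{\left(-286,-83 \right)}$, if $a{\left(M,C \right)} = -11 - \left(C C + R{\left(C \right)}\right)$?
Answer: $6889$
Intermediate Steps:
$a{\left(M,C \right)} = - C^{2}$ ($a{\left(M,C \right)} = -11 - \left(C C - 11\right) = -11 - \left(C^{2} - 11\right) = -11 - \left(-11 + C^{2}\right) = - C^{2}$)
$- a{\left(-286,-83 \right)} = - \left(-1\right) \left(-83\right)^{2} = - \left(-1\right) 6889 = \left(-1\right) \left(-6889\right) = 6889$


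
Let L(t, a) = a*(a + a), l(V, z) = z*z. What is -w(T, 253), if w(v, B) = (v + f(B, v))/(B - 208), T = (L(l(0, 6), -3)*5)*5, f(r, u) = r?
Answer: -703/45 ≈ -15.622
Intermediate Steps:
l(V, z) = z²
L(t, a) = 2*a² (L(t, a) = a*(2*a) = 2*a²)
T = 450 (T = ((2*(-3)²)*5)*5 = ((2*9)*5)*5 = (18*5)*5 = 90*5 = 450)
w(v, B) = (B + v)/(-208 + B) (w(v, B) = (v + B)/(B - 208) = (B + v)/(-208 + B))
-w(T, 253) = -(253 + 450)/(-208 + 253) = -703/45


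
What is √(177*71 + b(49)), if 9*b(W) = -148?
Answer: √112955/3 ≈ 112.03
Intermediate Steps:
b(W) = -148/9 (b(W) = (⅑)*(-148) = -148/9)
√(177*71 + b(49)) = √(177*71 - 148/9) = √(12567 - 148/9) = √(112955/9) = √112955/3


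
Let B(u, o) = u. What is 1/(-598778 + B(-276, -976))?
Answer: -1/599054 ≈ -1.6693e-6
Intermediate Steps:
1/(-598778 + B(-276, -976)) = 1/(-598778 - 276) = 1/(-599054) = -1/599054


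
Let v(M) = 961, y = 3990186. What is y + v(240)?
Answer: 3991147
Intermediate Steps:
y + v(240) = 3990186 + 961 = 3991147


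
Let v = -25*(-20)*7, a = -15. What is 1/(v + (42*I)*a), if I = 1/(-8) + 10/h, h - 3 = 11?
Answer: 4/12515 ≈ 0.00031962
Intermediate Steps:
h = 14 (h = 3 + 11 = 14)
I = 33/56 (I = 1/(-8) + 10/14 = 1*(-⅛) + 10*(1/14) = -⅛ + 5/7 = 33/56 ≈ 0.58929)
v = 3500 (v = 500*7 = 3500)
1/(v + (42*I)*a) = 1/(3500 + (42*(33/56))*(-15)) = 1/(3500 + (99/4)*(-15)) = 1/(3500 - 1485/4) = 1/(12515/4) = 4/12515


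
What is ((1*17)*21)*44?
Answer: 15708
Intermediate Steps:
((1*17)*21)*44 = (17*21)*44 = 357*44 = 15708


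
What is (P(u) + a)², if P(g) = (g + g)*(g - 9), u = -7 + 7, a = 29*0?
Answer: 0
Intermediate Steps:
a = 0
u = 0
P(g) = 2*g*(-9 + g) (P(g) = (2*g)*(-9 + g) = 2*g*(-9 + g))
(P(u) + a)² = (2*0*(-9 + 0) + 0)² = (2*0*(-9) + 0)² = (0 + 0)² = 0² = 0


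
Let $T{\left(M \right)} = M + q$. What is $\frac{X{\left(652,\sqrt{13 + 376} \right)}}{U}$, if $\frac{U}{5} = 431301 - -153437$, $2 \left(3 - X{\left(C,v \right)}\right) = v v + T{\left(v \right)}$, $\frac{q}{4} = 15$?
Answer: $- \frac{443}{5847380} - \frac{\sqrt{389}}{5847380} \approx -7.9133 \cdot 10^{-5}$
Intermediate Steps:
$q = 60$ ($q = 4 \cdot 15 = 60$)
$T{\left(M \right)} = 60 + M$ ($T{\left(M \right)} = M + 60 = 60 + M$)
$X{\left(C,v \right)} = -27 - \frac{v}{2} - \frac{v^{2}}{2}$ ($X{\left(C,v \right)} = 3 - \frac{v v + \left(60 + v\right)}{2} = 3 - \frac{v^{2} + \left(60 + v\right)}{2} = 3 - \frac{60 + v + v^{2}}{2} = 3 - \left(30 + \frac{v}{2} + \frac{v^{2}}{2}\right) = -27 - \frac{v}{2} - \frac{v^{2}}{2}$)
$U = 2923690$ ($U = 5 \left(431301 - -153437\right) = 5 \left(431301 + 153437\right) = 5 \cdot 584738 = 2923690$)
$\frac{X{\left(652,\sqrt{13 + 376} \right)}}{U} = \frac{-27 - \frac{\sqrt{13 + 376}}{2} - \frac{\left(\sqrt{13 + 376}\right)^{2}}{2}}{2923690} = \left(-27 - \frac{\sqrt{389}}{2} - \frac{\left(\sqrt{389}\right)^{2}}{2}\right) \frac{1}{2923690} = \left(-27 - \frac{\sqrt{389}}{2} - \frac{389}{2}\right) \frac{1}{2923690} = \left(- \frac{443}{2} - \frac{\sqrt{389}}{2}\right) \frac{1}{2923690} = - \frac{443}{5847380} - \frac{\sqrt{389}}{5847380}$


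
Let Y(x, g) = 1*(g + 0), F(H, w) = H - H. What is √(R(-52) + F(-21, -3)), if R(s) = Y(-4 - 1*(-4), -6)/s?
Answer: √78/26 ≈ 0.33968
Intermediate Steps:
F(H, w) = 0
Y(x, g) = g (Y(x, g) = 1*g = g)
R(s) = -6/s
√(R(-52) + F(-21, -3)) = √(-6/(-52) + 0) = √(-6*(-1/52) + 0) = √(3/26 + 0) = √(3/26) = √78/26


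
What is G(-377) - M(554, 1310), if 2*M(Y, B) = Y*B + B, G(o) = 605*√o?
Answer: -363525 + 605*I*√377 ≈ -3.6353e+5 + 11747.0*I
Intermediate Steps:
M(Y, B) = B/2 + B*Y/2 (M(Y, B) = (Y*B + B)/2 = (B*Y + B)/2 = (B + B*Y)/2 = B/2 + B*Y/2)
G(-377) - M(554, 1310) = 605*√(-377) - 1310*(1 + 554)/2 = 605*(I*√377) - 1310*555/2 = 605*I*√377 - 1*363525 = 605*I*√377 - 363525 = -363525 + 605*I*√377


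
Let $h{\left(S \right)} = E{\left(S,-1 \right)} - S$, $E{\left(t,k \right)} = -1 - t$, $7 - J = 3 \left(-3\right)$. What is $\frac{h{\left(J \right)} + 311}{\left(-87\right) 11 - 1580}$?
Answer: $- \frac{278}{2537} \approx -0.10958$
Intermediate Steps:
$J = 16$ ($J = 7 - 3 \left(-3\right) = 7 - -9 = 7 + 9 = 16$)
$h{\left(S \right)} = -1 - 2 S$ ($h{\left(S \right)} = \left(-1 - S\right) - S = -1 - 2 S$)
$\frac{h{\left(J \right)} + 311}{\left(-87\right) 11 - 1580} = \frac{\left(-1 - 32\right) + 311}{\left(-87\right) 11 - 1580} = \frac{\left(-1 - 32\right) + 311}{-957 - 1580} = \frac{-33 + 311}{-2537} = 278 \left(- \frac{1}{2537}\right) = - \frac{278}{2537}$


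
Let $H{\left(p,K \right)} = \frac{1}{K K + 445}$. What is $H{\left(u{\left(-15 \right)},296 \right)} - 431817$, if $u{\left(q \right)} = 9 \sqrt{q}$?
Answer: $- \frac{38026236836}{88061} \approx -4.3182 \cdot 10^{5}$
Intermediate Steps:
$H{\left(p,K \right)} = \frac{1}{445 + K^{2}}$ ($H{\left(p,K \right)} = \frac{1}{K^{2} + 445} = \frac{1}{445 + K^{2}}$)
$H{\left(u{\left(-15 \right)},296 \right)} - 431817 = \frac{1}{445 + 296^{2}} - 431817 = \frac{1}{445 + 87616} - 431817 = \frac{1}{88061} - 431817 = - \frac{38026236836}{88061}$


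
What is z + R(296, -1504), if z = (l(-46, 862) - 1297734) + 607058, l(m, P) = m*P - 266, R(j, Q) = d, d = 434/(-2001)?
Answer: -1461919028/2001 ≈ -7.3059e+5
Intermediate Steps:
d = -434/2001 (d = 434*(-1/2001) = -434/2001 ≈ -0.21689)
R(j, Q) = -434/2001
l(m, P) = -266 + P*m (l(m, P) = P*m - 266 = -266 + P*m)
z = -730594 (z = ((-266 + 862*(-46)) - 1297734) + 607058 = ((-266 - 39652) - 1297734) + 607058 = (-39918 - 1297734) + 607058 = -1337652 + 607058 = -730594)
z + R(296, -1504) = -730594 - 434/2001 = -1461919028/2001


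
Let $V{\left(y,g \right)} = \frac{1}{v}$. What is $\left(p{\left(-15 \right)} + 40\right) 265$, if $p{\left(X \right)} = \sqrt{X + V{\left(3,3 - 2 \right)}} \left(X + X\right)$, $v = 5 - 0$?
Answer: $10600 - 1590 i \sqrt{370} \approx 10600.0 - 30584.0 i$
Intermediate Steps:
$v = 5$ ($v = 5 + 0 = 5$)
$V{\left(y,g \right)} = \frac{1}{5}$
$p{\left(X \right)} = 2 X \sqrt{\frac{1}{5} + X}$ ($p{\left(X \right)} = \sqrt{X + \frac{1}{5}} \left(X + X\right) = \sqrt{\frac{1}{5} + X} 2 X = 2 X \sqrt{\frac{1}{5} + X}$)
$\left(p{\left(-15 \right)} + 40\right) 265 = \left(\frac{2}{5} \left(-15\right) \sqrt{5 + 25 \left(-15\right)} + 40\right) 265 = \left(\frac{2}{5} \left(-15\right) \sqrt{5 - 375} + 40\right) 265 = \left(\frac{2}{5} \left(-15\right) \sqrt{-370} + 40\right) 265 = \left(\frac{2}{5} \left(-15\right) i \sqrt{370} + 40\right) 265 = \left(- 6 i \sqrt{370} + 40\right) 265 = \left(40 - 6 i \sqrt{370}\right) 265 = 10600 - 1590 i \sqrt{370}$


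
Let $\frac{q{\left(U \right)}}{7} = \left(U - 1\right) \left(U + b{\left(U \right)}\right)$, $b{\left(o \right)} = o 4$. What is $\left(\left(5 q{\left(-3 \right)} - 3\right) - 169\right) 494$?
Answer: $952432$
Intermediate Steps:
$b{\left(o \right)} = 4 o$
$q{\left(U \right)} = 35 U \left(-1 + U\right)$ ($q{\left(U \right)} = 7 \left(U - 1\right) \left(U + 4 U\right) = 7 \left(-1 + U\right) 5 U = 7 \cdot 5 U \left(-1 + U\right) = 35 U \left(-1 + U\right)$)
$\left(\left(5 q{\left(-3 \right)} - 3\right) - 169\right) 494 = \left(\left(5 \cdot 35 \left(-3\right) \left(-1 - 3\right) - 3\right) - 169\right) 494 = \left(\left(5 \cdot 35 \left(-3\right) \left(-4\right) - 3\right) - 169\right) 494 = \left(\left(5 \cdot 420 - 3\right) - 169\right) 494 = \left(\left(2100 - 3\right) - 169\right) 494 = \left(2097 - 169\right) 494 = 1928 \cdot 494 = 952432$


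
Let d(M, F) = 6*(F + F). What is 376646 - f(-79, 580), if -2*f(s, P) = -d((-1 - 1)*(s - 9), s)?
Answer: 377120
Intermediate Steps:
d(M, F) = 12*F (d(M, F) = 6*(2*F) = 12*F)
f(s, P) = 6*s (f(s, P) = -(-1)*12*s/2 = -(-6)*s = 6*s)
376646 - f(-79, 580) = 376646 - 6*(-79) = 376646 - 1*(-474) = 376646 + 474 = 377120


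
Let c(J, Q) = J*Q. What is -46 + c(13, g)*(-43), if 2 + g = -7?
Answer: 4985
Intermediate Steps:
g = -9 (g = -2 - 7 = -9)
-46 + c(13, g)*(-43) = -46 + (13*(-9))*(-43) = -46 - 117*(-43) = -46 + 5031 = 4985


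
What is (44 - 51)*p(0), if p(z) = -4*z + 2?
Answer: -14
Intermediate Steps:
p(z) = 2 - 4*z
(44 - 51)*p(0) = (44 - 51)*(2 - 4*0) = -7*(2 + 0) = -7*2 = -14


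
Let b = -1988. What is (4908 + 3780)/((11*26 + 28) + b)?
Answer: -1448/279 ≈ -5.1900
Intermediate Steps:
(4908 + 3780)/((11*26 + 28) + b) = (4908 + 3780)/((11*26 + 28) - 1988) = 8688/((286 + 28) - 1988) = 8688/(314 - 1988) = 8688/(-1674) = 8688*(-1/1674) = -1448/279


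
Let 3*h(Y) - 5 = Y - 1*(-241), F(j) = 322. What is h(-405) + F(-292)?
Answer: 269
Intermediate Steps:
h(Y) = 82 + Y/3 (h(Y) = 5/3 + (Y - 1*(-241))/3 = 5/3 + (Y + 241)/3 = 5/3 + (241 + Y)/3 = 5/3 + (241/3 + Y/3) = 82 + Y/3)
h(-405) + F(-292) = (82 + (1/3)*(-405)) + 322 = (82 - 135) + 322 = -53 + 322 = 269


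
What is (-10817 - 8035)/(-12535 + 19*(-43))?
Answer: 4713/3338 ≈ 1.4119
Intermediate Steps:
(-10817 - 8035)/(-12535 + 19*(-43)) = -18852/(-12535 - 817) = -18852/(-13352) = -18852*(-1/13352) = 4713/3338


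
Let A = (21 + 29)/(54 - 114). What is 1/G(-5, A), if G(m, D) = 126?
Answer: 1/126 ≈ 0.0079365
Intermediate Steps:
A = -⅚ (A = 50/(-60) = 50*(-1/60) = -⅚ ≈ -0.83333)
1/G(-5, A) = 1/126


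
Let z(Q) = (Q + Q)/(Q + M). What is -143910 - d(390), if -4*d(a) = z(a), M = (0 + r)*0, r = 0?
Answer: -287819/2 ≈ -1.4391e+5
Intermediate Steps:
M = 0 (M = (0 + 0)*0 = 0*0 = 0)
z(Q) = 2 (z(Q) = (Q + Q)/(Q + 0) = (2*Q)/Q = 2)
d(a) = -½ (d(a) = -¼*2 = -½)
-143910 - d(390) = -143910 - 1*(-½) = -143910 + ½ = -287819/2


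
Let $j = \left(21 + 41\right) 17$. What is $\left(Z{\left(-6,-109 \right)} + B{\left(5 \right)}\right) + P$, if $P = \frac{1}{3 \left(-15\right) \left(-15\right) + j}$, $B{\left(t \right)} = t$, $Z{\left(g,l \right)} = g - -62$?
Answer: $\frac{105470}{1729} \approx 61.001$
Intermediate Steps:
$Z{\left(g,l \right)} = 62 + g$ ($Z{\left(g,l \right)} = g + 62 = 62 + g$)
$j = 1054$ ($j = 62 \cdot 17 = 1054$)
$P = \frac{1}{1729}$ ($P = \frac{1}{3 \left(-15\right) \left(-15\right) + 1054} = \frac{1}{\left(-45\right) \left(-15\right) + 1054} = \frac{1}{675 + 1054} = \frac{1}{1729} \approx 0.00057837$)
$\left(Z{\left(-6,-109 \right)} + B{\left(5 \right)}\right) + P = \left(\left(62 - 6\right) + 5\right) + \frac{1}{1729} = \left(56 + 5\right) + \frac{1}{1729} = 61 + \frac{1}{1729} = \frac{105470}{1729}$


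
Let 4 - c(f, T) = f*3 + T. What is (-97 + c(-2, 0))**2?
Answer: 7569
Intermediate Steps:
c(f, T) = 4 - T - 3*f (c(f, T) = 4 - (f*3 + T) = 4 - (3*f + T) = 4 - (T + 3*f) = 4 + (-T - 3*f) = 4 - T - 3*f)
(-97 + c(-2, 0))**2 = (-97 + (4 - 1*0 - 3*(-2)))**2 = (-97 + (4 + 0 + 6))**2 = (-97 + 10)**2 = (-87)**2 = 7569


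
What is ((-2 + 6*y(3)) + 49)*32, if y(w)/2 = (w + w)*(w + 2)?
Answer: 13024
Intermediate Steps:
y(w) = 4*w*(2 + w) (y(w) = 2*((w + w)*(w + 2)) = 2*((2*w)*(2 + w)) = 2*(2*w*(2 + w)) = 4*w*(2 + w))
((-2 + 6*y(3)) + 49)*32 = ((-2 + 6*(4*3*(2 + 3))) + 49)*32 = ((-2 + 6*(4*3*5)) + 49)*32 = ((-2 + 6*60) + 49)*32 = ((-2 + 360) + 49)*32 = (358 + 49)*32 = 407*32 = 13024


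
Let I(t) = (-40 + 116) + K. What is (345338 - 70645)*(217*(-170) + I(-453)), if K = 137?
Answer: -10074915161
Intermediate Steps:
I(t) = 213 (I(t) = (-40 + 116) + 137 = 76 + 137 = 213)
(345338 - 70645)*(217*(-170) + I(-453)) = (345338 - 70645)*(217*(-170) + 213) = 274693*(-36890 + 213) = 274693*(-36677) = -10074915161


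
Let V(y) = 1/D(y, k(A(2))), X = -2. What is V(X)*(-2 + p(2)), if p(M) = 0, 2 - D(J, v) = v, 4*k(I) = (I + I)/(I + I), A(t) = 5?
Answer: -8/7 ≈ -1.1429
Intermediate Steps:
k(I) = ¼ (k(I) = ((I + I)/(I + I))/4 = ((2*I)/((2*I)))/4 = ((2*I)*(1/(2*I)))/4 = (¼)*1 = ¼)
D(J, v) = 2 - v
V(y) = 4/7 (V(y) = 1/(2 - 1*¼) = 1/(2 - ¼) = 1/(7/4) = 4/7)
V(X)*(-2 + p(2)) = 4*(-2 + 0)/7 = (4/7)*(-2) = -8/7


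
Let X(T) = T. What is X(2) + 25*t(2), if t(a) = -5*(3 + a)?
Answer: -623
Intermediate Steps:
t(a) = -15 - 5*a
X(2) + 25*t(2) = 2 + 25*(-15 - 5*2) = 2 + 25*(-15 - 10) = 2 + 25*(-25) = 2 - 625 = -623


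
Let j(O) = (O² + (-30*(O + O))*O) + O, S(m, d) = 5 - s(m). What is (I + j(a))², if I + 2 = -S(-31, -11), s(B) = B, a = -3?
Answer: 327184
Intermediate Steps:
S(m, d) = 5 - m
I = -38 (I = -2 - (5 - 1*(-31)) = -2 - (5 + 31) = -2 - 1*36 = -2 - 36 = -38)
j(O) = O - 59*O² (j(O) = (O² + (-60*O)*O) + O = (O² - 60*O²) + O = -59*O² + O = O - 59*O²)
(I + j(a))² = (-38 - 3*(1 - 59*(-3)))² = (-38 - 3*(1 + 177))² = (-38 - 3*178)² = (-38 - 534)² = (-572)² = 327184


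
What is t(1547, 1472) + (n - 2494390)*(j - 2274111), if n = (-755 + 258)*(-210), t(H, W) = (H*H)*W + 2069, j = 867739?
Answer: 3364780013157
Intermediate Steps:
t(H, W) = 2069 + W*H² (t(H, W) = H²*W + 2069 = W*H² + 2069 = 2069 + W*H²)
n = 104370 (n = -497*(-210) = 104370)
t(1547, 1472) + (n - 2494390)*(j - 2274111) = (2069 + 1472*1547²) + (104370 - 2494390)*(867739 - 2274111) = (2069 + 1472*2393209) - 2390020*(-1406372) = (2069 + 3522803648) + 3361257207440 = 3522805717 + 3361257207440 = 3364780013157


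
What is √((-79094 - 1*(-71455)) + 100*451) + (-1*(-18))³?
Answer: 5832 + √37461 ≈ 6025.5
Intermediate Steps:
√((-79094 - 1*(-71455)) + 100*451) + (-1*(-18))³ = √((-79094 + 71455) + 45100) + 18³ = √(-7639 + 45100) + 5832 = √37461 + 5832 = 5832 + √37461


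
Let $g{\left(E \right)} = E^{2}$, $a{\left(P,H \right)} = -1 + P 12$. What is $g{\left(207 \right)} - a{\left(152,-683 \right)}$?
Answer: $41026$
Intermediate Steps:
$a{\left(P,H \right)} = -1 + 12 P$
$g{\left(207 \right)} - a{\left(152,-683 \right)} = 207^{2} - \left(-1 + 12 \cdot 152\right) = 42849 - \left(-1 + 1824\right) = 42849 - 1823 = 41026$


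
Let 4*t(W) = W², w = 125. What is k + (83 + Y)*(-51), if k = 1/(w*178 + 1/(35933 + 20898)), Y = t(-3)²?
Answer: -90864968107813/20231836016 ≈ -4491.2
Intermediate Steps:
t(W) = W²/4
Y = 81/16 (Y = ((¼)*(-3)²)² = ((¼)*9)² = (9/4)² = 81/16 ≈ 5.0625)
k = 56831/1264489751 (k = 1/(125*178 + 1/(35933 + 20898)) = 1/(22250 + 1/56831) = 1/(1264489751/56831) = 56831/1264489751 ≈ 4.4944e-5)
k + (83 + Y)*(-51) = 56831/1264489751 + (83 + 81/16)*(-51) = 56831/1264489751 + (1409/16)*(-51) = 56831/1264489751 - 71859/16 = -90864968107813/20231836016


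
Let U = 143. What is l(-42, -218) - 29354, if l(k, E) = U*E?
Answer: -60528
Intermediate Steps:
l(k, E) = 143*E
l(-42, -218) - 29354 = 143*(-218) - 29354 = -31174 - 29354 = -60528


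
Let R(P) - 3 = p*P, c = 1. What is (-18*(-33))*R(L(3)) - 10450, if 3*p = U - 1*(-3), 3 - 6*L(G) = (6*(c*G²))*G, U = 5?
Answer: -50644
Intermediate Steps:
L(G) = ½ - G³ (L(G) = ½ - 6*(1*G²)*G/6 = ½ - 6*G²*G/6 = ½ - G³)
p = 8/3 (p = (5 - 1*(-3))/3 = (5 + 3)/3 = (⅓)*8 = 8/3 ≈ 2.6667)
R(P) = 3 + 8*P/3
(-18*(-33))*R(L(3)) - 10450 = (-18*(-33))*(3 + 8*(½ - 1*3³)/3) - 10450 = 594*(3 + 8*(½ - 1*27)/3) - 10450 = 594*(3 + 8*(½ - 27)/3) - 10450 = 594*(3 + (8/3)*(-53/2)) - 10450 = 594*(3 - 212/3) - 10450 = 594*(-203/3) - 10450 = -40194 - 10450 = -50644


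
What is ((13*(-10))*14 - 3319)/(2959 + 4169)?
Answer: -571/792 ≈ -0.72096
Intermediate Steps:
((13*(-10))*14 - 3319)/(2959 + 4169) = (-130*14 - 3319)/7128 = (-1820 - 3319)*(1/7128) = -5139*1/7128 = -571/792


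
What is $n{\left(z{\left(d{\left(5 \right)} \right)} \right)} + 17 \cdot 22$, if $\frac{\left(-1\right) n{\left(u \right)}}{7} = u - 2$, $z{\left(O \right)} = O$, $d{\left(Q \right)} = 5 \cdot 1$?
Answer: $353$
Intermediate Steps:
$d{\left(Q \right)} = 5$
$n{\left(u \right)} = 14 - 7 u$ ($n{\left(u \right)} = - 7 \left(u - 2\right) = - 7 \left(-2 + u\right) = 14 - 7 u$)
$n{\left(z{\left(d{\left(5 \right)} \right)} \right)} + 17 \cdot 22 = \left(14 - 35\right) + 17 \cdot 22 = \left(14 - 35\right) + 374 = -21 + 374 = 353$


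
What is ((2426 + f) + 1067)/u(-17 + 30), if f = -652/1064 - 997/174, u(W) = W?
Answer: 40344112/150423 ≈ 268.20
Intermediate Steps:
f = -73391/11571 (f = -652*1/1064 - 997*1/174 = -163/266 - 997/174 = -73391/11571 ≈ -6.3427)
((2426 + f) + 1067)/u(-17 + 30) = ((2426 - 73391/11571) + 1067)/(-17 + 30) = (27997855/11571 + 1067)/13 = (40344112/11571)*(1/13) = 40344112/150423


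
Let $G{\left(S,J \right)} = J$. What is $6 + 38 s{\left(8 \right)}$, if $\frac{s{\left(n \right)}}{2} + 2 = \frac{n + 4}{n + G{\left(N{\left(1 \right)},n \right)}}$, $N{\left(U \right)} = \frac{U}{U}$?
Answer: $-89$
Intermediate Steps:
$N{\left(U \right)} = 1$
$s{\left(n \right)} = -4 + \frac{4 + n}{n}$ ($s{\left(n \right)} = -4 + 2 \frac{n + 4}{n + n} = -4 + 2 \frac{4 + n}{2 n} = -4 + \frac{4 + n}{n}$)
$6 + 38 s{\left(8 \right)} = 6 + 38 \left(-3 + \frac{4}{8}\right) = 6 + 38 \left(-3 + 4 \cdot \frac{1}{8}\right) = 6 + 38 \left(-3 + \frac{1}{2}\right) = 6 + 38 \left(- \frac{5}{2}\right) = 6 - 95 = -89$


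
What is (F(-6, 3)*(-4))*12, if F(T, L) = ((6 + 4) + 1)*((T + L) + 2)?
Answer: 528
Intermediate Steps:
F(T, L) = 22 + 11*L + 11*T (F(T, L) = (10 + 1)*((L + T) + 2) = 11*(2 + L + T) = 22 + 11*L + 11*T)
(F(-6, 3)*(-4))*12 = ((22 + 11*3 + 11*(-6))*(-4))*12 = ((22 + 33 - 66)*(-4))*12 = -11*(-4)*12 = 44*12 = 528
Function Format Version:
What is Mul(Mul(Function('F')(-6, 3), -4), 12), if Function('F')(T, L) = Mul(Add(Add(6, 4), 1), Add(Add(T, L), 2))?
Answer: 528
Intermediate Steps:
Function('F')(T, L) = Add(22, Mul(11, L), Mul(11, T)) (Function('F')(T, L) = Mul(Add(10, 1), Add(Add(L, T), 2)) = Mul(11, Add(2, L, T)) = Add(22, Mul(11, L), Mul(11, T)))
Mul(Mul(Function('F')(-6, 3), -4), 12) = Mul(Mul(Add(22, Mul(11, 3), Mul(11, -6)), -4), 12) = Mul(Mul(Add(22, 33, -66), -4), 12) = Mul(Mul(-11, -4), 12) = Mul(44, 12) = 528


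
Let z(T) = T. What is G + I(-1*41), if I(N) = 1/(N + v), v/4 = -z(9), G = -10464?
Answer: -805729/77 ≈ -10464.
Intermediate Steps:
v = -36 (v = 4*(-1*9) = 4*(-9) = -36)
I(N) = 1/(-36 + N) (I(N) = 1/(N - 36) = 1/(-36 + N))
G + I(-1*41) = -10464 + 1/(-36 - 1*41) = -10464 + 1/(-36 - 41) = -10464 + 1/(-77) = -10464 - 1/77 = -805729/77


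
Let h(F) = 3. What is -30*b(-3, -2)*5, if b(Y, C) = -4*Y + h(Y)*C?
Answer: -900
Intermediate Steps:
b(Y, C) = -4*Y + 3*C
-30*b(-3, -2)*5 = -30*(-4*(-3) + 3*(-2))*5 = -30*(12 - 6)*5 = -30*6*5 = -180*5 = -900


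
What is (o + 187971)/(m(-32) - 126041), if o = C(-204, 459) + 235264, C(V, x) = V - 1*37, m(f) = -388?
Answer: -8294/2479 ≈ -3.3457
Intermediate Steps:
C(V, x) = -37 + V (C(V, x) = V - 37 = -37 + V)
o = 235023 (o = (-37 - 204) + 235264 = -241 + 235264 = 235023)
(o + 187971)/(m(-32) - 126041) = (235023 + 187971)/(-388 - 126041) = 422994/(-126429) = 422994*(-1/126429) = -8294/2479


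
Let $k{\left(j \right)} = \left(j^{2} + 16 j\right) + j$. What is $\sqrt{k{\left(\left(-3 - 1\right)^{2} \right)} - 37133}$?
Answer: $i \sqrt{36605} \approx 191.32 i$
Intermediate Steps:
$k{\left(j \right)} = j^{2} + 17 j$
$\sqrt{k{\left(\left(-3 - 1\right)^{2} \right)} - 37133} = \sqrt{\left(-3 - 1\right)^{2} \left(17 + \left(-3 - 1\right)^{2}\right) - 37133} = \sqrt{\left(-4\right)^{2} \left(17 + \left(-4\right)^{2}\right) - 37133} = \sqrt{16 \left(17 + 16\right) - 37133} = \sqrt{16 \cdot 33 - 37133} = \sqrt{528 - 37133} = \sqrt{-36605} = i \sqrt{36605}$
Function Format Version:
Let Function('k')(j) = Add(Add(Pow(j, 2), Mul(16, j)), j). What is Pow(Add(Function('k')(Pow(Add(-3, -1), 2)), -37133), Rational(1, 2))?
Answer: Mul(I, Pow(36605, Rational(1, 2))) ≈ Mul(191.32, I)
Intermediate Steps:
Function('k')(j) = Add(Pow(j, 2), Mul(17, j))
Pow(Add(Function('k')(Pow(Add(-3, -1), 2)), -37133), Rational(1, 2)) = Pow(Add(Mul(Pow(Add(-3, -1), 2), Add(17, Pow(Add(-3, -1), 2))), -37133), Rational(1, 2)) = Pow(Add(Mul(Pow(-4, 2), Add(17, Pow(-4, 2))), -37133), Rational(1, 2)) = Pow(Add(Mul(16, Add(17, 16)), -37133), Rational(1, 2)) = Pow(Add(Mul(16, 33), -37133), Rational(1, 2)) = Pow(Add(528, -37133), Rational(1, 2)) = Pow(-36605, Rational(1, 2)) = Mul(I, Pow(36605, Rational(1, 2)))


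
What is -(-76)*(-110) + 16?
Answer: -8344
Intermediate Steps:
-(-76)*(-110) + 16 = -76*110 + 16 = -8360 + 16 = -8344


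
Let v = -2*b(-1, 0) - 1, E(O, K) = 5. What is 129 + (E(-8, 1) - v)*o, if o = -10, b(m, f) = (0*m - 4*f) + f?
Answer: 69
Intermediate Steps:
b(m, f) = -3*f (b(m, f) = (0 - 4*f) + f = -4*f + f = -3*f)
v = -1 (v = -(-6)*0 - 1 = -2*0 - 1 = 0 - 1 = -1)
129 + (E(-8, 1) - v)*o = 129 + (5 - 1*(-1))*(-10) = 129 + (5 + 1)*(-10) = 129 + 6*(-10) = 129 - 60 = 69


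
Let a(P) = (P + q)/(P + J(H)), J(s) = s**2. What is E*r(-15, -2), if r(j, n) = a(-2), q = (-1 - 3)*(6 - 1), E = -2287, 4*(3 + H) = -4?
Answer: 25157/7 ≈ 3593.9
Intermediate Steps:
H = -4 (H = -3 + (1/4)*(-4) = -3 - 1 = -4)
q = -20 (q = -4*5 = -20)
a(P) = (-20 + P)/(16 + P) (a(P) = (P - 20)/(P + (-4)**2) = (-20 + P)/(P + 16) = (-20 + P)/(16 + P))
r(j, n) = -11/7 (r(j, n) = (-20 - 2)/(16 - 2) = -22/14 = (1/14)*(-22) = -11/7)
E*r(-15, -2) = -2287*(-11/7) = 25157/7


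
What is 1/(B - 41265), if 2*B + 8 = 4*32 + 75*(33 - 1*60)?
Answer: -2/84435 ≈ -2.3687e-5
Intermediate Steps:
B = -1905/2 (B = -4 + (4*32 + 75*(33 - 1*60))/2 = -4 + (128 + 75*(33 - 60))/2 = -4 + (128 + 75*(-27))/2 = -4 + (128 - 2025)/2 = -4 + (1/2)*(-1897) = -4 - 1897/2 = -1905/2 ≈ -952.50)
1/(B - 41265) = 1/(-1905/2 - 41265) = 1/(-84435/2) = -2/84435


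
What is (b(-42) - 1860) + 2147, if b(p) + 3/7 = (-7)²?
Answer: 2349/7 ≈ 335.57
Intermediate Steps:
b(p) = 340/7 (b(p) = -3/7 + (-7)² = -3/7 + 49 = 340/7)
(b(-42) - 1860) + 2147 = (340/7 - 1860) + 2147 = -12680/7 + 2147 = 2349/7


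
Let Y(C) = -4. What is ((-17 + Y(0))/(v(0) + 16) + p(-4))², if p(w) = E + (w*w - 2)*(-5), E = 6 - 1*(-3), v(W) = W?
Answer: 994009/256 ≈ 3882.8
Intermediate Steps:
E = 9 (E = 6 + 3 = 9)
p(w) = 19 - 5*w² (p(w) = 9 + (w*w - 2)*(-5) = 9 + (w² - 2)*(-5) = 9 + (-2 + w²)*(-5) = 9 + (10 - 5*w²) = 19 - 5*w²)
((-17 + Y(0))/(v(0) + 16) + p(-4))² = ((-17 - 4)/(0 + 16) + (19 - 5*(-4)²))² = (-21/16 + (19 - 5*16))² = (-21*1/16 + (19 - 80))² = (-21/16 - 61)² = (-997/16)² = 994009/256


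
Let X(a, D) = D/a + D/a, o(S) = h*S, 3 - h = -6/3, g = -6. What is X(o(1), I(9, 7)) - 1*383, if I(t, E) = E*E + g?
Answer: -1829/5 ≈ -365.80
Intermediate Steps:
h = 5 (h = 3 - (-6)/3 = 3 - 1*(-2) = 3 + 2 = 5)
o(S) = 5*S
I(t, E) = -6 + E**2 (I(t, E) = E*E - 6 = E**2 - 6 = -6 + E**2)
X(a, D) = 2*D/a
X(o(1), I(9, 7)) - 1*383 = 2*(-6 + 7**2)/((5*1)) - 1*383 = 2*(-6 + 49)/5 - 383 = 2*43*(1/5) - 383 = 86/5 - 383 = -1829/5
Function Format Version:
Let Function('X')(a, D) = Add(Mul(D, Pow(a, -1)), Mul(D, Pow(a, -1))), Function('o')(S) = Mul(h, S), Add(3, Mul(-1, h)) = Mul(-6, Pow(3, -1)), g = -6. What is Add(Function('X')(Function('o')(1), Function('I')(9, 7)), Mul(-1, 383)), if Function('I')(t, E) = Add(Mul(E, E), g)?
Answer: Rational(-1829, 5) ≈ -365.80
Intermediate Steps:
h = 5 (h = Add(3, Mul(-1, Mul(-6, Pow(3, -1)))) = Add(3, Mul(-1, Mul(-6, Rational(1, 3)))) = Add(3, Mul(-1, -2)) = Add(3, 2) = 5)
Function('o')(S) = Mul(5, S)
Function('I')(t, E) = Add(-6, Pow(E, 2)) (Function('I')(t, E) = Add(Mul(E, E), -6) = Add(Pow(E, 2), -6) = Add(-6, Pow(E, 2)))
Function('X')(a, D) = Mul(2, D, Pow(a, -1))
Add(Function('X')(Function('o')(1), Function('I')(9, 7)), Mul(-1, 383)) = Add(Mul(2, Add(-6, Pow(7, 2)), Pow(Mul(5, 1), -1)), Mul(-1, 383)) = Add(Mul(2, Add(-6, 49), Pow(5, -1)), -383) = Add(Mul(2, 43, Rational(1, 5)), -383) = Add(Rational(86, 5), -383) = Rational(-1829, 5)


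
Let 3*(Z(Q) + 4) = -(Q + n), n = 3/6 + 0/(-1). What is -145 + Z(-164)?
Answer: -189/2 ≈ -94.500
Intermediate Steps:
n = ½ (n = 3*(⅙) + 0*(-1) = ½ + 0 = ½ ≈ 0.50000)
Z(Q) = -25/6 - Q/3 (Z(Q) = -4 + (-(Q + ½))/3 = -4 + (-(½ + Q))/3 = -4 + (-½ - Q)/3 = -4 + (-⅙ - Q/3) = -25/6 - Q/3)
-145 + Z(-164) = -145 + (-25/6 - ⅓*(-164)) = -145 + (-25/6 + 164/3) = -145 + 101/2 = -189/2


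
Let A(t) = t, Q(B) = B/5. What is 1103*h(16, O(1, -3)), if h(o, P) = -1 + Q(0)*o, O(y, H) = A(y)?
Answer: -1103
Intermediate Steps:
Q(B) = B/5 (Q(B) = B*(1/5) = B/5)
O(y, H) = y
h(o, P) = -1 (h(o, P) = -1 + ((1/5)*0)*o = -1 + 0*o = -1 + 0 = -1)
1103*h(16, O(1, -3)) = 1103*(-1) = -1103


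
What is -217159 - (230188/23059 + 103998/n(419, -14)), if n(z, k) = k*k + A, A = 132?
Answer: -822461774257/3781676 ≈ -2.1749e+5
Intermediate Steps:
n(z, k) = 132 + k**2 (n(z, k) = k*k + 132 = k**2 + 132 = 132 + k**2)
-217159 - (230188/23059 + 103998/n(419, -14)) = -217159 - (230188/23059 + 103998/(132 + (-14)**2)) = -217159 - (230188*(1/23059) + 103998/(132 + 196)) = -217159 - (230188/23059 + 103998/328) = -217159 - (230188/23059 + 103998*(1/328)) = -217159 - (230188/23059 + 51999/164) = -217159 - 1*1236795773/3781676 = -217159 - 1236795773/3781676 = -822461774257/3781676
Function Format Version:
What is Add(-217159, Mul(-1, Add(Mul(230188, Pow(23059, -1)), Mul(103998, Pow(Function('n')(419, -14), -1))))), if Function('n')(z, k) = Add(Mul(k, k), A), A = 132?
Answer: Rational(-822461774257, 3781676) ≈ -2.1749e+5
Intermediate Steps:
Function('n')(z, k) = Add(132, Pow(k, 2)) (Function('n')(z, k) = Add(Mul(k, k), 132) = Add(Pow(k, 2), 132) = Add(132, Pow(k, 2)))
Add(-217159, Mul(-1, Add(Mul(230188, Pow(23059, -1)), Mul(103998, Pow(Function('n')(419, -14), -1))))) = Add(-217159, Mul(-1, Add(Mul(230188, Pow(23059, -1)), Mul(103998, Pow(Add(132, Pow(-14, 2)), -1))))) = Add(-217159, Mul(-1, Add(Mul(230188, Rational(1, 23059)), Mul(103998, Pow(Add(132, 196), -1))))) = Add(-217159, Mul(-1, Add(Rational(230188, 23059), Mul(103998, Pow(328, -1))))) = Add(-217159, Mul(-1, Add(Rational(230188, 23059), Mul(103998, Rational(1, 328))))) = Add(-217159, Mul(-1, Add(Rational(230188, 23059), Rational(51999, 164)))) = Add(-217159, Mul(-1, Rational(1236795773, 3781676))) = Add(-217159, Rational(-1236795773, 3781676)) = Rational(-822461774257, 3781676)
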